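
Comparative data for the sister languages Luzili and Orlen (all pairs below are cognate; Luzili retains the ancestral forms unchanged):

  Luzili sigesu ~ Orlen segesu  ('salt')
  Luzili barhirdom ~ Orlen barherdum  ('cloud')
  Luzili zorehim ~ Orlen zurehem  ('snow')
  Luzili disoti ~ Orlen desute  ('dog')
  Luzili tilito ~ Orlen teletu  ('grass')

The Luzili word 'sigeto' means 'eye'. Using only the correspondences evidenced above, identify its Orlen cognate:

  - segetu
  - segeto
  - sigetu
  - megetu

segetu

sigesu ~ segesu, disoti ~ desute — Luzili i corresponds to Orlen e after a consonant, before a consonant other than r, m, n, p, b, f, v.
tilito ~ teletu — Luzili o corresponds to Orlen u word-finally.
Applying these to Luzili 'sigeto':
  sigeto → segeto   (i→e after a consonant, before a consonant other than r, m, n, p, b, f, v)
  segeto → segetu   (o→u word-finally)
So the Orlen cognate is 'segetu'.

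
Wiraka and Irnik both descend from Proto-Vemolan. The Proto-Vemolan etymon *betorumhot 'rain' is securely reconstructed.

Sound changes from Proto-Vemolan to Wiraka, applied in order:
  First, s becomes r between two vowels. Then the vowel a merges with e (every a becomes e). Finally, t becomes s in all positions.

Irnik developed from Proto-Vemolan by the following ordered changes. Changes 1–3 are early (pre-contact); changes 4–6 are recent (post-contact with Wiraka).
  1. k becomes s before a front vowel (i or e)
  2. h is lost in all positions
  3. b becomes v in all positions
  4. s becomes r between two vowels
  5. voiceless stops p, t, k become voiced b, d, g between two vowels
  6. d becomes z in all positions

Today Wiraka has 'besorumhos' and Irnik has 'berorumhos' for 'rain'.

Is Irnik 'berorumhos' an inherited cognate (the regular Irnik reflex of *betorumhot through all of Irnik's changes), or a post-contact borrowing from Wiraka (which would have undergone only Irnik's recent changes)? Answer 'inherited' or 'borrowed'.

If inherited, *betorumhot would pass through all of Irnik's changes:
Irnik: start from *betorumhot.
  rule 1: no change — betorumhot
  rule 2 (h-loss): betorumhot → betorumot
  rule 3 (unconditioned shift): betorumot → vetorumot
  rule 4: no change — vetorumot
  rule 5 (intervocalic voicing): vetorumot → vedorumot
  rule 6 (unconditioned shift): vedorumot → vezorumot
  ⇒ Irnik vezorumot
If borrowed from Wiraka 'besorumhos' after the early changes, it would undergo only the recent ones:
  rule 4 (rhotacism): besorumhos → berorumhos
  rule 5 (intervocalic voicing): no change (berorumhos)
  rule 6 (unconditioned shift): no change (berorumhos)
  ⇒ as a loan: berorumhos
Irnik 'berorumhos' matches the loan outcome 'berorumhos', not the inherited 'vezorumot' — it skipped the early Irnik changes, so it was borrowed from Wiraka.

borrowed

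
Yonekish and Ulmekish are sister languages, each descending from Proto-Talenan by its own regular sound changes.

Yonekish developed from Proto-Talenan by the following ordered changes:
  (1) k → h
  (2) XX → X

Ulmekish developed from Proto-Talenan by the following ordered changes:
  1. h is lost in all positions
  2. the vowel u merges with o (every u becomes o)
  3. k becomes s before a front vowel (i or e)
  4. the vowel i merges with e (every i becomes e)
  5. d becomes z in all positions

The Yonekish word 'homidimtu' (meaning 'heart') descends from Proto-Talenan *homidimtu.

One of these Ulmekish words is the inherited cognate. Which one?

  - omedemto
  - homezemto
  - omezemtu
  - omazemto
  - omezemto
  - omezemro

Ulmekish: *homidimtu > omidimtu > omidimto > omedemto > omezemto  (by h-loss, vowel merger, vowel merger, unconditioned shift)
The other candidates each miss or misapply at least one Ulmekish change.

omezemto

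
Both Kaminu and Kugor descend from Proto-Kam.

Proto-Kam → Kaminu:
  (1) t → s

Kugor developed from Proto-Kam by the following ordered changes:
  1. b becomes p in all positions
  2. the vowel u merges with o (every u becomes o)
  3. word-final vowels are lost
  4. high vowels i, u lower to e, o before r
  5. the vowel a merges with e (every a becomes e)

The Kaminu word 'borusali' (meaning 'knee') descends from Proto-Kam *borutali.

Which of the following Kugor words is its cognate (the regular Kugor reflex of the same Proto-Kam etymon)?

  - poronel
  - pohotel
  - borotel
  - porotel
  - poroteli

Kugor: *borutali
  borutali → porutali   [unconditioned shift]
  porutali → porotali   [vowel merger]
  porotali → porotal   [apocope]
  porotal (rule 4 does not apply)
  porotal → porotel   [vowel merger]
  giving Kugor porotel.

porotel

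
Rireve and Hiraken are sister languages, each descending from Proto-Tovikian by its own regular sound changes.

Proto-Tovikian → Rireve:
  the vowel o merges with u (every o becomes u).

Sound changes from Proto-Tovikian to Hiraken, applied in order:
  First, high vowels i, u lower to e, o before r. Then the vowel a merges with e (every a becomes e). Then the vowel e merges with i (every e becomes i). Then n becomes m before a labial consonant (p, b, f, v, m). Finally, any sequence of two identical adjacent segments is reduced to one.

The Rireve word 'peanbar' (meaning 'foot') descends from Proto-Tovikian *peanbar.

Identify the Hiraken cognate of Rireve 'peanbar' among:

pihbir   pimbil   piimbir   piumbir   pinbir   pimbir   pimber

Hiraken: *peanbar
  peanbar (rule 1 does not apply)
  peanbar → peenber   [vowel merger]
  peenber → piinbir   [vowel merger]
  piinbir → piimbir   [nasal place assimilation]
  piimbir → pimbir   [degemination]
  giving Hiraken pimbir.
Only 'pimbir' matches the regular Hiraken development of *peanbar.

pimbir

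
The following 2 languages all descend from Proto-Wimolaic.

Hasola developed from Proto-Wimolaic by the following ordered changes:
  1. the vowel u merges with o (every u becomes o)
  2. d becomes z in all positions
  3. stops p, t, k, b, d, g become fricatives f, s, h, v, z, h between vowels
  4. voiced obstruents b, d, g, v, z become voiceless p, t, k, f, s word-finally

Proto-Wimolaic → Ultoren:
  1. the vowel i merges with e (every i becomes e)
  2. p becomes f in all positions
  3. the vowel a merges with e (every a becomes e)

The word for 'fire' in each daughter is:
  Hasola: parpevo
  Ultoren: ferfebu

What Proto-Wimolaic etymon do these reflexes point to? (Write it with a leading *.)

*parpebu

Position 6: Hasola has v, Ultoren has b. Ultoren preserves b here (none of its changes turn any other segment into b), so the proto-segment is *b.
Position 2: Hasola has a, Ultoren has e. Hasola preserves a here (none of its changes turn any other segment into a), so the proto-segment is *a.
Continuing position by position gives *parpebu; check it forward:
Hasola: *parpebu
  parpebu → parpebo   [vowel merger]
  parpebo (rule 2 does not apply)
  parpebo → parpevo   [intervocalic lenition]
  parpevo (rule 4 does not apply)
  giving Hasola parpevo.
Ultoren: start from *parpebu.
  rule 1: no change — parpebu
  rule 2 (unconditioned shift): parpebu → farfebu
  rule 3 (vowel merger): farfebu → ferfebu
  ⇒ Ultoren ferfebu
*parpebu is the unique common source.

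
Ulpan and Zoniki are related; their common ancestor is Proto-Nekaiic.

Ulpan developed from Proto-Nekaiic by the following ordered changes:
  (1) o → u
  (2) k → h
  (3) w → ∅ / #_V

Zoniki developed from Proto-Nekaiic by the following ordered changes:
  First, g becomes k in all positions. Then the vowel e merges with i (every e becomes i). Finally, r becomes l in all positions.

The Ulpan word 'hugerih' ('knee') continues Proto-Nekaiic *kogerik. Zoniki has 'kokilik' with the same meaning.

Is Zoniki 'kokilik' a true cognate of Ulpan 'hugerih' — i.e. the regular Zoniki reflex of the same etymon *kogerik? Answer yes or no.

yes

Derive the expected Zoniki reflex of *kogerik:
Zoniki: start from *kogerik.
  rule 1 (unconditioned shift): kogerik → kokerik
  rule 2 (vowel merger): kokerik → kokirik
  rule 3 (unconditioned shift): kokirik → kokilik
  ⇒ Zoniki kokilik
Zoniki 'kokilik' matches the regular reflex exactly, so the pair is cognate.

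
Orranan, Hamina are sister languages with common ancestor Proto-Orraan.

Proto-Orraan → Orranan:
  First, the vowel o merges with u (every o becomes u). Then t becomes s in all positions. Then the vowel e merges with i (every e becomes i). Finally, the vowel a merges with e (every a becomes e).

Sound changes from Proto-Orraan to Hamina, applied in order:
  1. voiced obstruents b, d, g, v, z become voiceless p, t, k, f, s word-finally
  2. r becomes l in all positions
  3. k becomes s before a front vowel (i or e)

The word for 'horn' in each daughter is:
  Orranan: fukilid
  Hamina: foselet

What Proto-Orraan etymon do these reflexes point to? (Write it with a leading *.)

*fokeled

Position 3: Orranan has k, Hamina has s. Orranan preserves k here (none of its changes turn any other segment into k), so the proto-segment is *k.
Position 6: Orranan has i, Hamina has e. Hamina preserves e here (none of its changes turn any other segment into e), so the proto-segment is *e.
Verify the candidate proto-form against each daughter:
Orranan: *fokeled
  fokeled → fukeled   [vowel merger]
  fukeled (rule 2 does not apply)
  fukeled → fukilid   [vowel merger]
  fukilid (rule 4 does not apply)
  giving Orranan fukilid.
Hamina: start from *fokeled.
  rule 1 (final devoicing): fokeled → fokelet
  rule 2: no change — fokelet
  rule 3 (palatalisation): fokelet → foselet
  ⇒ Hamina foselet
*fokeled is the unique common source.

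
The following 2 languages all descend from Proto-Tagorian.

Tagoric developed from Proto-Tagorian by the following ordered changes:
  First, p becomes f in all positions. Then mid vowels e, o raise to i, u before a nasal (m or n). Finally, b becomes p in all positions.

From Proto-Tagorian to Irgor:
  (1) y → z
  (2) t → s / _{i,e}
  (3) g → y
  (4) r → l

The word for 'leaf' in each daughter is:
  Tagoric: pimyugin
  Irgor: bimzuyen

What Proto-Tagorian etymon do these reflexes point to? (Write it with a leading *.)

Position 4: Tagoric has y, Irgor has z. Tagoric preserves y here (none of its changes turn any other segment into y), so the proto-segment is *y.
Position 6: Tagoric has g, Irgor has y. Tagoric preserves g here (none of its changes turn any other segment into g), so the proto-segment is *g.
This points to *bimyugen. Verify forward in each daughter:
Tagoric: *bimyugen > bimyugin > pimyugin  (by pre-nasal raising, unconditioned shift)
Irgor: start from *bimyugen.
  rule 1 (unconditioned shift): bimyugen → bimzugen
  rule 2: no change — bimzugen
  rule 3 (unconditioned shift): bimzugen → bimzuyen
  rule 4: no change — bimzuyen
  ⇒ Irgor bimzuyen
*bimyugen is the unique common source.

*bimyugen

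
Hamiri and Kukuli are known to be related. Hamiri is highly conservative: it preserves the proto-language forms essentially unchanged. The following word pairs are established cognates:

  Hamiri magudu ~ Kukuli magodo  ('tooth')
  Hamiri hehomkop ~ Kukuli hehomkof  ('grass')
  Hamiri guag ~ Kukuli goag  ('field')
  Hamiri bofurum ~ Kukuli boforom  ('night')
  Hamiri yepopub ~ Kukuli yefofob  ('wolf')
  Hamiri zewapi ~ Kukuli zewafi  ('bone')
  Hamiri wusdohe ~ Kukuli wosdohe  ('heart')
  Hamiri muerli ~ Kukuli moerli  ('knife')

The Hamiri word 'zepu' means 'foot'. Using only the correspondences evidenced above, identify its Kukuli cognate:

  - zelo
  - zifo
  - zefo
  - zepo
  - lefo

zefo

yepopub ~ yefofob — Hamiri p corresponds to Kukuli f between vowels (before a back vowel).
magudu ~ magodo — Hamiri u corresponds to Kukuli o word-finally.
Applying these to Hamiri 'zepu':
  zepu → zefu   (p→f between vowels (before a back vowel))
  zefu → zefo   (u→o word-finally)
So the Kukuli cognate is 'zefo'.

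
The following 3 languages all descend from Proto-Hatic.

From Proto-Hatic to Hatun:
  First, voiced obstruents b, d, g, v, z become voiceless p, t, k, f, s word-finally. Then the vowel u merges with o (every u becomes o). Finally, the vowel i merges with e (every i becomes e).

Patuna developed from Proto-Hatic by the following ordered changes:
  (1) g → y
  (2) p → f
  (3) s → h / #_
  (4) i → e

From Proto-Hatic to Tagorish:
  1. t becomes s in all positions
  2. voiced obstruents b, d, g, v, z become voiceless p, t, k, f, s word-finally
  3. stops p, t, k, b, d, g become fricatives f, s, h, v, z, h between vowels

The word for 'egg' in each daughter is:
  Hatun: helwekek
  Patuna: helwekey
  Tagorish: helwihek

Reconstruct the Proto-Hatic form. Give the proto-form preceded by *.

*helwikeg

Position 5: Hatun has e, Patuna has e, Tagorish has i. Tagorish preserves i here (none of its changes turn any other segment into i), so the proto-segment is *i.
Position 8: Hatun has k, Patuna has y, Tagorish has k. Taking the neighbouring segments as reconstructed: Hatun k could go back to *k or *g; Patuna y could go back to *g or *y; Tagorish k could go back to *k or *g — the one source consistent with every daughter is *g.
This points to *helwikeg. Verify forward in each daughter:
Hatun: *helwikeg
  helwikeg → helwikek   [final devoicing]
  helwikek (rule 2 does not apply)
  helwikek → helwekek   [vowel merger]
  giving Hatun helwekek.
Patuna: start from *helwikeg.
  rule 1 (unconditioned shift): helwikeg → helwikey
  rule 2: no change — helwikey
  rule 3: no change — helwikey
  rule 4 (vowel merger): helwikey → helwekey
  ⇒ Patuna helwekey
Tagorish: *helwikeg
  helwikeg (rule 1 does not apply)
  helwikeg → helwikek   [final devoicing]
  helwikek → helwihek   [intervocalic lenition]
  giving Tagorish helwihek.
Only *helwikeg yields all of Hatun helwekek, Patuna helwekey, Tagorish helwihek.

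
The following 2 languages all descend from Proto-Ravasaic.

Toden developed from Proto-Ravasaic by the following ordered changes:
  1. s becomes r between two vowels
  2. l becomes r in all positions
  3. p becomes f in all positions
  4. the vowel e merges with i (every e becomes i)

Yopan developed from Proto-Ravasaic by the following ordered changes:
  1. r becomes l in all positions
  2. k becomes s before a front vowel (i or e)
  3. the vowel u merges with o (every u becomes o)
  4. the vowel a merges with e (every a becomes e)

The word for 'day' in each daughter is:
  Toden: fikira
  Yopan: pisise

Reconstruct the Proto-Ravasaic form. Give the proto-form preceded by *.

Position 6: Toden has a, Yopan has e. Toden preserves a here (none of its changes turn any other segment into a), so the proto-segment is *a.
Position 5: Toden has r, Yopan has s. Taking the neighbouring segments as reconstructed: Toden r could go back to *s or *l or *r; Yopan s can only go back to *s — the one source consistent with every daughter is *s.
Position 1: Toden has f, Yopan has p. Yopan preserves p here (none of its changes turn any other segment into p), so the proto-segment is *p.
This points to *pikisa. Verify forward in each daughter:
Toden: start from *pikisa.
  rule 1 (rhotacism): pikisa → pikira
  rule 2: no change — pikira
  rule 3 (unconditioned shift): pikira → fikira
  rule 4: no change — fikira
  ⇒ Toden fikira
Yopan: *pikisa
  pikisa (rule 1 does not apply)
  pikisa → pisisa   [palatalisation]
  pisisa (rule 3 does not apply)
  pisisa → pisise   [vowel merger]
  giving Yopan pisise.
*pikisa is the unique common source.

*pikisa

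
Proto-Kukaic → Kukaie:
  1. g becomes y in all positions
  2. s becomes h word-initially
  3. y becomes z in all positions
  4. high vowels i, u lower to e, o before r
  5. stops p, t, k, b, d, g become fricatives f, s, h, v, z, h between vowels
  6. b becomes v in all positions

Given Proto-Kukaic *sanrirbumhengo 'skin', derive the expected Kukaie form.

Kukaie: *sanrirbumhengo
  sanrirbumhengo → sanrirbumhenyo   [unconditioned shift]
  sanrirbumhenyo → hanrirbumhenyo   [debuccalisation]
  hanrirbumhenyo → hanrirbumhenzo   [unconditioned shift]
  hanrirbumhenzo → hanrerbumhenzo   [pre-rhotic lowering]
  hanrerbumhenzo (rule 5 does not apply)
  hanrerbumhenzo → hanrervumhenzo   [unconditioned shift]
  giving Kukaie hanrervumhenzo.

hanrervumhenzo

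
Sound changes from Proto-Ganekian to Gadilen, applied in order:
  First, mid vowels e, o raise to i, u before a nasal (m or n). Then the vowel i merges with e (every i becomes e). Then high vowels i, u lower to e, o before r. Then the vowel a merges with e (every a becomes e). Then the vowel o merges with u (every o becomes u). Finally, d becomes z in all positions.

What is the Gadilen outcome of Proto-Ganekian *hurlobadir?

Gadilen: start from *hurlobadir.
  rule 1: no change — hurlobadir
  rule 2 (vowel merger): hurlobadir → hurlobader
  rule 3 (pre-rhotic lowering): hurlobader → horlobader
  rule 4 (vowel merger): horlobader → horlobeder
  rule 5 (vowel merger): horlobeder → hurlubeder
  rule 6 (unconditioned shift): hurlubeder → hurlubezer
  ⇒ Gadilen hurlubezer

hurlubezer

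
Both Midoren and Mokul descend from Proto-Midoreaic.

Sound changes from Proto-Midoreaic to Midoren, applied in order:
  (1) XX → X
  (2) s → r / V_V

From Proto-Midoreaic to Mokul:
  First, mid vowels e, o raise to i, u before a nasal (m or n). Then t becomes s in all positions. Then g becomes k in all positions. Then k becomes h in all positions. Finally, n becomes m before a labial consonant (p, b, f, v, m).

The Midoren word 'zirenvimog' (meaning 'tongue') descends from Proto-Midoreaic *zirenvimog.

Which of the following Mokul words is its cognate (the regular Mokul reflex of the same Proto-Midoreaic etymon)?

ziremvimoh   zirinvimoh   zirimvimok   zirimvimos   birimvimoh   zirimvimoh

Mokul: *zirenvimog > zirinvimog > zirinvimok > zirinvimoh > zirimvimoh  (by pre-nasal raising, unconditioned shift, unconditioned shift, nasal place assimilation)
The other candidates each miss or misapply at least one Mokul change.

zirimvimoh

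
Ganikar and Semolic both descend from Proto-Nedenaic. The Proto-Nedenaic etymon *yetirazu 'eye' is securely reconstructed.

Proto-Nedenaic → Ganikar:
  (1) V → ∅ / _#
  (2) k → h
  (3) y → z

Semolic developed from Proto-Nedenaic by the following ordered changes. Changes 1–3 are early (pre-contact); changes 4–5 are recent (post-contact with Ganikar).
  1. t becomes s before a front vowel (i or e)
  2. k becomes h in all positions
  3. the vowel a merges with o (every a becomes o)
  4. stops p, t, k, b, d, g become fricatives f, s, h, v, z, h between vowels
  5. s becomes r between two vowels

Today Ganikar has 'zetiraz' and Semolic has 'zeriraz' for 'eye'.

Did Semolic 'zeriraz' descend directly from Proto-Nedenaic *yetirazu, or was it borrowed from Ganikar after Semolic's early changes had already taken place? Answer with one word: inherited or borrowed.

borrowed

If inherited, *yetirazu would pass through all of Semolic's changes:
Semolic: *yetirazu > yesirazu > yesirozu > yerirozu  (by palatalisation, vowel merger, rhotacism)
If borrowed from Ganikar 'zetiraz' after the early changes, it would undergo only the recent ones:
  rule 4 (intervocalic lenition): zetiraz → zesiraz
  rule 5 (rhotacism): zesiraz → zeriraz
  ⇒ as a loan: zeriraz
Semolic 'zeriraz' matches the loan outcome 'zeriraz', not the inherited 'yerirozu' — it skipped the early Semolic changes, so it was borrowed from Ganikar.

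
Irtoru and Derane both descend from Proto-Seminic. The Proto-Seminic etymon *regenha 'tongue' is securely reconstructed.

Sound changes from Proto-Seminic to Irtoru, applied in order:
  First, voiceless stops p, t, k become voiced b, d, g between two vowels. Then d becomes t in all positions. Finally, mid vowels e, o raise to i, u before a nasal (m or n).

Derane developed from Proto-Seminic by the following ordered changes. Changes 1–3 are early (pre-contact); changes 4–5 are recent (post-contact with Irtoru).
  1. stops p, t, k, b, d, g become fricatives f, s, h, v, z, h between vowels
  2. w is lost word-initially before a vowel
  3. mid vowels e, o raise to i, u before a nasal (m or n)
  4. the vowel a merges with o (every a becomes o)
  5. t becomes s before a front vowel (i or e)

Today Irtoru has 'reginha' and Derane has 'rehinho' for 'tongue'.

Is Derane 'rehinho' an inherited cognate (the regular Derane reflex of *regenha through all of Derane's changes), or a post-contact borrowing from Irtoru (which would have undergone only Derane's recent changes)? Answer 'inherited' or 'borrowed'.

If inherited, *regenha would pass through all of Derane's changes:
Derane: start from *regenha.
  rule 1 (intervocalic lenition): regenha → rehenha
  rule 2: no change — rehenha
  rule 3 (pre-nasal raising): rehenha → rehinha
  rule 4 (vowel merger): rehinha → rehinho
  rule 5: no change — rehinho
  ⇒ Derane rehinho
If borrowed from Irtoru 'reginha' after the early changes, it would undergo only the recent ones:
  rule 4 (vowel merger): reginha → reginho
  rule 5 (palatalisation): no change (reginho)
  ⇒ as a loan: reginho
Derane 'rehinho' matches the inherited outcome exactly, so it is an inherited cognate, not a loan.

inherited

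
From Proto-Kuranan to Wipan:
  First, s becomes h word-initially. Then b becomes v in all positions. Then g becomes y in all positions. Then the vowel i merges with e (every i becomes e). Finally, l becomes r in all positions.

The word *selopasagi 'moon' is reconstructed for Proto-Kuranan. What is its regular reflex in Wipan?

heropasaye

Wipan: *selopasagi
  selopasagi → helopasagi   [debuccalisation]
  helopasagi (rule 2 does not apply)
  helopasagi → helopasayi   [unconditioned shift]
  helopasayi → helopasaye   [vowel merger]
  helopasaye → heropasaye   [unconditioned shift]
  giving Wipan heropasaye.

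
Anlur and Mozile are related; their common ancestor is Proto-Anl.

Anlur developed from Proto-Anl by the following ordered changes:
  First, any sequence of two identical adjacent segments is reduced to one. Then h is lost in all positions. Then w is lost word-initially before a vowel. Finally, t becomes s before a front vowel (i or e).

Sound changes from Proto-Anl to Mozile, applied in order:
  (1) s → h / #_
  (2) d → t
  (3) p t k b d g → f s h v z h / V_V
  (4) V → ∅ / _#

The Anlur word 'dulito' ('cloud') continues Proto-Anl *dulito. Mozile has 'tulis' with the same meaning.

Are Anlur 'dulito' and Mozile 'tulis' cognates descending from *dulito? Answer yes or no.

Derive the expected Mozile reflex of *dulito:
Mozile: *dulito > tulito > tuliso > tulis  (by unconditioned shift, intervocalic lenition, apocope)
Mozile 'tulis' matches the regular reflex exactly, so the pair is cognate.

yes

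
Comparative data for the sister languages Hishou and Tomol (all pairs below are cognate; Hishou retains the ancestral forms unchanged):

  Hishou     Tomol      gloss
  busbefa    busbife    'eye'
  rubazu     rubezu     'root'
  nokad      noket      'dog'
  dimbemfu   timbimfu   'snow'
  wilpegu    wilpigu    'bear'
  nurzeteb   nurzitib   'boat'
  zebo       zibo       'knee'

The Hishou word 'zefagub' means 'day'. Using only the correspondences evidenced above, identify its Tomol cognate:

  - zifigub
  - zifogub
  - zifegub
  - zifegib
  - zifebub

zifegub

busbefa ~ busbife — Hishou e corresponds to Tomol i after a consonant, before a labial obstruent.
rubazu ~ rubezu, nokad ~ noket — Hishou a corresponds to Tomol e after a consonant, before a consonant other than r, m, n, p, b, f, v.
Applying these to Hishou 'zefagub':
  zefagub → zifagub   (e→i after a consonant, before a labial obstruent)
  zifagub → zifegub   (a→e after a consonant, before a consonant other than r, m, n, p, b, f, v)
So the Tomol cognate is 'zifegub'.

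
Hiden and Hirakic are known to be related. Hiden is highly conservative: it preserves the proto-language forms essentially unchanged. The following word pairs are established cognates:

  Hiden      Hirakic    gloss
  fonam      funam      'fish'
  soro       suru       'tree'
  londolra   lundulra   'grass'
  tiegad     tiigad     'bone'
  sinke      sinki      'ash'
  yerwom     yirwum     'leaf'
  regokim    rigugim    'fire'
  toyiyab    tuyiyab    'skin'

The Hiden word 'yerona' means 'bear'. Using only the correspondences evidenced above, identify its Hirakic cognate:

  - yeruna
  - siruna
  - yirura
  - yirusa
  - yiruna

yiruna

yerwom ~ yirwum — Hiden e corresponds to Hirakic i after a consonant, before r.
fonam ~ funam, londolra ~ lundulra — Hiden o corresponds to Hirakic u after a consonant, before a nasal.
Applying these to Hiden 'yerona':
  yerona → yirona   (e→i after a consonant, before r)
  yirona → yiruna   (o→u after a consonant, before a nasal)
So the Hirakic cognate is 'yiruna'.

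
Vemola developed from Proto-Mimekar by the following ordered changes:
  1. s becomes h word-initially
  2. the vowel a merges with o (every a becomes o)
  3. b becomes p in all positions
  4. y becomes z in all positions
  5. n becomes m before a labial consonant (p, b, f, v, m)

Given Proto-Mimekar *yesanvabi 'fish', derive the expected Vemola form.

Vemola: *yesanvabi
  yesanvabi (rule 1 does not apply)
  yesanvabi → yesonvobi   [vowel merger]
  yesonvobi → yesonvopi   [unconditioned shift]
  yesonvopi → zesonvopi   [unconditioned shift]
  zesonvopi → zesomvopi   [nasal place assimilation]
  giving Vemola zesomvopi.

zesomvopi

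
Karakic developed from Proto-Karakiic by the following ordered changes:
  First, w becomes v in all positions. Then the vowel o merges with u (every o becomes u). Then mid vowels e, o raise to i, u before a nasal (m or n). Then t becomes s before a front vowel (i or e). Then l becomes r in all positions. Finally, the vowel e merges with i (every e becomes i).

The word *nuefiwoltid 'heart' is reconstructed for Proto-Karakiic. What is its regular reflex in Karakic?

nuifivursid

Karakic: start from *nuefiwoltid.
  rule 1 (unconditioned shift): nuefiwoltid → nuefivoltid
  rule 2 (vowel merger): nuefivoltid → nuefivultid
  rule 3: no change — nuefivultid
  rule 4 (palatalisation): nuefivultid → nuefivulsid
  rule 5 (unconditioned shift): nuefivulsid → nuefivursid
  rule 6 (vowel merger): nuefivursid → nuifivursid
  ⇒ Karakic nuifivursid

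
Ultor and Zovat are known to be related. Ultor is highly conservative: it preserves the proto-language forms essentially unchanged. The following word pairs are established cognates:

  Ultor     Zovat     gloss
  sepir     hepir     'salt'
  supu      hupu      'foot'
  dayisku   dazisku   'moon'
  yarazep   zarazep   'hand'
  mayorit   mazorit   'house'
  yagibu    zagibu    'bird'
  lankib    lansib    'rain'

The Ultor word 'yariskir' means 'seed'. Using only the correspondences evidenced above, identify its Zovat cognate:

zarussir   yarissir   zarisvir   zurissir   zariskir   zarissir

zarissir

yarazep ~ zarazep, yagibu ~ zagibu — Ultor y corresponds to Zovat z word-initially before a back vowel.
lankib ~ lansib — Ultor k corresponds to Zovat s after a consonant, before a front vowel.
Applying these to Ultor 'yariskir':
  yariskir → zariskir   (y→z word-initially before a back vowel)
  zariskir → zarissir   (k→s after a consonant, before a front vowel)
So the Zovat cognate is 'zarissir'.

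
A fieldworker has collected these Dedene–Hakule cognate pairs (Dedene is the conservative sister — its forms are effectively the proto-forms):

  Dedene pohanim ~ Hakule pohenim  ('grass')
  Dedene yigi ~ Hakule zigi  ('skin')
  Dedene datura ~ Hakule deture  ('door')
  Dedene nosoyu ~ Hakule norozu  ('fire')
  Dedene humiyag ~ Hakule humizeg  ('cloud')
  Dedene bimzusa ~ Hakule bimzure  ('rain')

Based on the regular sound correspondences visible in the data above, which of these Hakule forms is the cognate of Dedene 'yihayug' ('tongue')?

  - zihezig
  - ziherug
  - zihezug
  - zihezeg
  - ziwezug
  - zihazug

yigi ~ zigi — Dedene y corresponds to Hakule z word-initially before a front vowel.
datura ~ deture, humiyag ~ humizeg — Dedene a corresponds to Hakule e after a consonant, before a consonant other than r, m, n, p, b, f, v.
nosoyu ~ norozu — Dedene y corresponds to Hakule z between vowels (before a back vowel).
Applying these to Dedene 'yihayug':
  yihayug → zihayug   (y→z word-initially before a front vowel)
  zihayug → ziheyug   (a→e after a consonant, before a consonant other than r, m, n, p, b, f, v)
  ziheyug → zihezug   (y→z between vowels (before a back vowel))
So the Hakule cognate is 'zihezug'.

zihezug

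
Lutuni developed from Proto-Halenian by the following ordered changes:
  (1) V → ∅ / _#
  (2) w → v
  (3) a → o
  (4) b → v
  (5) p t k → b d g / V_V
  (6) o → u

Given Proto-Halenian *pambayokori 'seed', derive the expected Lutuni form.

pumvuyugur

Lutuni: *pambayokori > pambayokor > pomboyokor > pomvoyokor > pomvoyogor > pumvuyugur  (by apocope, vowel merger, unconditioned shift, intervocalic voicing, vowel merger)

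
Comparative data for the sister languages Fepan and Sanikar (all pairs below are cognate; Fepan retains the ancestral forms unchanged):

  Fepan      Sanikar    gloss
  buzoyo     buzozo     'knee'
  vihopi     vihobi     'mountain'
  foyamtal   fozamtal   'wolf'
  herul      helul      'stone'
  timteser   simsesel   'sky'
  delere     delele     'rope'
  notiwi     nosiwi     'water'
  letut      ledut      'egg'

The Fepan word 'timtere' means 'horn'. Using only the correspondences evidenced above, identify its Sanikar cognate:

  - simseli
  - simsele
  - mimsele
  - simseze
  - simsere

timteser ~ simsesel — Fepan t corresponds to Sanikar s word-initially before a front vowel.
timteser ~ simsesel — Fepan t corresponds to Sanikar s after a consonant, before a front vowel.
delere ~ delele — Fepan r corresponds to Sanikar l between vowels (before a front vowel).
Applying these to Fepan 'timtere':
  timtere → simtere   (t→s word-initially before a front vowel)
  simtere → simsere   (t→s after a consonant, before a front vowel)
  simsere → simsele   (r→l between vowels (before a front vowel))
So the Sanikar cognate is 'simsele'.

simsele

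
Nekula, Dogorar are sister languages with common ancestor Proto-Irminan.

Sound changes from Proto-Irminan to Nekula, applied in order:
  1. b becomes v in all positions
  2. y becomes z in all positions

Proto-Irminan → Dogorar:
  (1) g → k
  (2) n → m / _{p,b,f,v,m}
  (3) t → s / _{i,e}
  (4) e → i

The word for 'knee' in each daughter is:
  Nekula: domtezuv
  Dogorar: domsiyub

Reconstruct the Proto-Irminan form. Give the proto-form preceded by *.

*domteyub

Position 6: Nekula has z, Dogorar has y. Dogorar preserves y here (none of its changes turn any other segment into y), so the proto-segment is *y.
Position 5: Nekula has e, Dogorar has i. Nekula preserves e here (none of its changes turn any other segment into e), so the proto-segment is *e.
Verify the candidate proto-form against each daughter:
Nekula: *domteyub
  domteyub → domteyuv   [unconditioned shift]
  domteyuv → domtezuv   [unconditioned shift]
  giving Nekula domtezuv.
Dogorar: *domteyub
  domteyub (rule 1 does not apply)
  domteyub (rule 2 does not apply)
  domteyub → domseyub   [palatalisation]
  domseyub → domsiyub   [vowel merger]
  giving Dogorar domsiyub.
No other proto-form is consistent with every reflex, so the reconstruction is *domteyub.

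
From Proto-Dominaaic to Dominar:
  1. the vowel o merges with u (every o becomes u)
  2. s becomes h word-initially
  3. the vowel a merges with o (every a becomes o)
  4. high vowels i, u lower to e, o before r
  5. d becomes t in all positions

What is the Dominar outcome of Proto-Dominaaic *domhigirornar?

Dominar: *domhigirornar > dumhigirurnar > dumhigirurnor > dumhigerornor > tumhigerornor  (by vowel merger, vowel merger, pre-rhotic lowering, unconditioned shift)

tumhigerornor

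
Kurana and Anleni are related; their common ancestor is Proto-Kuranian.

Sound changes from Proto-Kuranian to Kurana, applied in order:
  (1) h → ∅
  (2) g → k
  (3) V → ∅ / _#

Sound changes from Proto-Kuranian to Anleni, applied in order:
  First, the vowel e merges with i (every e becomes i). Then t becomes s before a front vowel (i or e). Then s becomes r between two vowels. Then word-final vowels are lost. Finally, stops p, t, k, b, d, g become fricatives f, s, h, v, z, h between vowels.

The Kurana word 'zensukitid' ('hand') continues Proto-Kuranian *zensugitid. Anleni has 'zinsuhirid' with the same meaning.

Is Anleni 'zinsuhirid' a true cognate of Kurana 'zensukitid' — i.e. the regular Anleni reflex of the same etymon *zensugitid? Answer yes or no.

yes

Derive the expected Anleni reflex of *zensugitid:
Anleni: *zensugitid > zinsugitid > zinsugisid > zinsugirid > zinsuhirid  (by vowel merger, palatalisation, rhotacism, intervocalic lenition)
Anleni 'zinsuhirid' matches the regular reflex exactly, so the pair is cognate.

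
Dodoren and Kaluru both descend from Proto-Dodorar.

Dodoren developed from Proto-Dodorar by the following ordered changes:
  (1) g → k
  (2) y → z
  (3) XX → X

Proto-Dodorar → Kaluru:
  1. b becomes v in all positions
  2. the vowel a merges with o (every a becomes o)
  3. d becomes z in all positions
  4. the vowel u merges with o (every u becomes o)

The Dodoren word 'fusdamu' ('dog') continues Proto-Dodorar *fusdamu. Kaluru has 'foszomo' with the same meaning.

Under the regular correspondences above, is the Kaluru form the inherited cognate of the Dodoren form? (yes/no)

yes

Derive the expected Kaluru reflex of *fusdamu:
Kaluru: *fusdamu
  fusdamu (rule 1 does not apply)
  fusdamu → fusdomu   [vowel merger]
  fusdomu → fuszomu   [unconditioned shift]
  fuszomu → foszomo   [vowel merger]
  giving Kaluru foszomo.
Kaluru 'foszomo' matches the regular reflex exactly, so the pair is cognate.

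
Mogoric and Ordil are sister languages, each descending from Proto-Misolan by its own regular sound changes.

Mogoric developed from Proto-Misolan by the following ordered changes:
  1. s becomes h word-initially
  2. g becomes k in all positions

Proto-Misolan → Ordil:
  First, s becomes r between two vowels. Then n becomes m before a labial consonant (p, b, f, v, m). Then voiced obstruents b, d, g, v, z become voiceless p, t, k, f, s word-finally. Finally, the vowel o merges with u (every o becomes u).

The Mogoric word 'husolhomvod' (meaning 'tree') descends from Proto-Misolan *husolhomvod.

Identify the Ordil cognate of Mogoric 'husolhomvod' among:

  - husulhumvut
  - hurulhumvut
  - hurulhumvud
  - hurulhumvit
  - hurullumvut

hurulhumvut

Ordil: start from *husolhomvod.
  rule 1 (rhotacism): husolhomvod → hurolhomvod
  rule 2: no change — hurolhomvod
  rule 3 (final devoicing): hurolhomvod → hurolhomvot
  rule 4 (vowel merger): hurolhomvot → hurulhumvut
  ⇒ Ordil hurulhumvut
Only 'hurulhumvut' matches the regular Ordil development of *husolhomvod.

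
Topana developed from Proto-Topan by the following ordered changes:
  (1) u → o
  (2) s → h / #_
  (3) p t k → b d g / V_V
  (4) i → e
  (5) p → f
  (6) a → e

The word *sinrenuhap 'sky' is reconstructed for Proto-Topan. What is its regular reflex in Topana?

henrenohef

Topana: *sinrenuhap > sinrenohap > hinrenohap > henrenohap > henrenohaf > henrenohef  (by vowel merger, debuccalisation, vowel merger, unconditioned shift, vowel merger)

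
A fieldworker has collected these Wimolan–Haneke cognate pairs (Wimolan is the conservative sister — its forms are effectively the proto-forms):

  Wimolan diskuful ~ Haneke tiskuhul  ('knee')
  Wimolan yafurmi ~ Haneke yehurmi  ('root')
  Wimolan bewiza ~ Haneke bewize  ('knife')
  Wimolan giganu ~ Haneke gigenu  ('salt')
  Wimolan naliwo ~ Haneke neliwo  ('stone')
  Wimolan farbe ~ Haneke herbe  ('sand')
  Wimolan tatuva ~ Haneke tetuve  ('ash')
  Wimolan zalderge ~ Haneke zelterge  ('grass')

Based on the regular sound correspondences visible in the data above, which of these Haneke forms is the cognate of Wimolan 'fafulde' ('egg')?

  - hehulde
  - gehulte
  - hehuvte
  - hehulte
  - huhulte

farbe ~ herbe — Wimolan f corresponds to Haneke h word-initially before a back vowel.
yafurmi ~ yehurmi — Wimolan a corresponds to Haneke e after a consonant, before a labial obstruent.
diskuful ~ tiskuhul, yafurmi ~ yehurmi — Wimolan f corresponds to Haneke h between vowels (before a back vowel).
zalderge ~ zelterge — Wimolan d corresponds to Haneke t after a consonant, before a front vowel.
Applying these to Wimolan 'fafulde':
  fafulde → hafulde   (f→h word-initially before a back vowel)
  hafulde → hefulde   (a→e after a consonant, before a labial obstruent)
  hefulde → hehulde   (f→h between vowels (before a back vowel))
  hehulde → hehulte   (d→t after a consonant, before a front vowel)
So the Haneke cognate is 'hehulte'.

hehulte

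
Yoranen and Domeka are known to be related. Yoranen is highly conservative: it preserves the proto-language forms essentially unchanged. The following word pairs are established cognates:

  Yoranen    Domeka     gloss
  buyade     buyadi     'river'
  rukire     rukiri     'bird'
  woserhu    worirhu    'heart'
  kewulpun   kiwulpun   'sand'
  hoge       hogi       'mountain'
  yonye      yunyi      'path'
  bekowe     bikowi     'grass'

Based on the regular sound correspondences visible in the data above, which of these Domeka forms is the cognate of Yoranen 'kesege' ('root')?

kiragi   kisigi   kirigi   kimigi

kewulpun ~ kiwulpun, bekowe ~ bikowi — Yoranen e corresponds to Domeka i after a consonant, before a consonant other than r, m, n, p, b, f, v.
woserhu ~ worirhu — Yoranen s corresponds to Domeka r between vowels (before a front vowel).
buyade ~ buyadi, rukire ~ rukiri — Yoranen e corresponds to Domeka i word-finally.
Applying these to Yoranen 'kesege':
  kesege → kisege   (e→i after a consonant, before a consonant other than r, m, n, p, b, f, v)
  kisege → kirege   (s→r between vowels (before a front vowel))
  kirege → kirige   (e→i after a consonant, before a consonant other than r, m, n, p, b, f, v)
  kirige → kirigi   (e→i word-finally)
So the Domeka cognate is 'kirigi'.

kirigi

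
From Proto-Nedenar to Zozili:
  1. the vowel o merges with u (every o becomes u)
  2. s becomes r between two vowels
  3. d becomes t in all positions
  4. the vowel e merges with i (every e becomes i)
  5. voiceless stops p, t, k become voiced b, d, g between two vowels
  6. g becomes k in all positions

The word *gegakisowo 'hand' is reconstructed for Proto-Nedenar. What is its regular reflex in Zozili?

Zozili: *gegakisowo
  gegakisowo → gegakisuwu   [vowel merger]
  gegakisuwu → gegakiruwu   [rhotacism]
  gegakiruwu (rule 3 does not apply)
  gegakiruwu → gigakiruwu   [vowel merger]
  gigakiruwu → gigagiruwu   [intervocalic voicing]
  gigagiruwu → kikakiruwu   [unconditioned shift]
  giving Zozili kikakiruwu.

kikakiruwu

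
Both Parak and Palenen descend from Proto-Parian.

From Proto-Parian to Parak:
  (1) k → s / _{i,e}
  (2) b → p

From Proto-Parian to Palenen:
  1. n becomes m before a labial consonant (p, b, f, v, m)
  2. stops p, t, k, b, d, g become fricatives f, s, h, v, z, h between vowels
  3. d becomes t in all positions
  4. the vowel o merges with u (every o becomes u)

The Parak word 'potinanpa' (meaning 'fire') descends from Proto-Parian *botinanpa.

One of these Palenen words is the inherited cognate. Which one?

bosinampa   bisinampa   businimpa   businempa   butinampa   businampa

businampa

Palenen: *botinanpa > botinampa > bosinampa > businampa  (by nasal place assimilation, intervocalic lenition, vowel merger)
Among the options, 'businampa' alone shows every Palenen change applied in order.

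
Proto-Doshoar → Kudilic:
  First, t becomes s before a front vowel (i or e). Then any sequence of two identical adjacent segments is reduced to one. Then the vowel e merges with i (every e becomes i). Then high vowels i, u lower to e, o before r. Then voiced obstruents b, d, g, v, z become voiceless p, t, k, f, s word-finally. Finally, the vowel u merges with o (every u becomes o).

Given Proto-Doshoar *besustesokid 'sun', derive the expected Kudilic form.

bisosisokit

Kudilic: *besustesokid > besussesokid > besusesokid > bisusisokid > bisusisokit > bisosisokit  (by palatalisation, degemination, vowel merger, final devoicing, vowel merger)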